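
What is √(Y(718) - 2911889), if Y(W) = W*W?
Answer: I*√2396365 ≈ 1548.0*I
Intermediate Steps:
Y(W) = W²
√(Y(718) - 2911889) = √(718² - 2911889) = √(515524 - 2911889) = √(-2396365) = I*√2396365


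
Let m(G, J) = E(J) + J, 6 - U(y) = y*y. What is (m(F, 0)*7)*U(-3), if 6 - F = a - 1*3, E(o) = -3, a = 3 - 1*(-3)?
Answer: 63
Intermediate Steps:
a = 6 (a = 3 + 3 = 6)
U(y) = 6 - y² (U(y) = 6 - y*y = 6 - y²)
F = 3 (F = 6 - (6 - 1*3) = 6 - (6 - 3) = 6 - 1*3 = 6 - 3 = 3)
m(G, J) = -3 + J
(m(F, 0)*7)*U(-3) = ((-3 + 0)*7)*(6 - 1*(-3)²) = (-3*7)*(6 - 1*9) = -21*(6 - 9) = -21*(-3) = 63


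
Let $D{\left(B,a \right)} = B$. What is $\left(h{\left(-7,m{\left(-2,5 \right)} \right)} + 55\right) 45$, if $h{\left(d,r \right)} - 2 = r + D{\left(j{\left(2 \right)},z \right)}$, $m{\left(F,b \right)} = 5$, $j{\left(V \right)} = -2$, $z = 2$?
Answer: $2700$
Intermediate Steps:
$h{\left(d,r \right)} = r$ ($h{\left(d,r \right)} = 2 + \left(r - 2\right) = 2 + \left(-2 + r\right) = r$)
$\left(h{\left(-7,m{\left(-2,5 \right)} \right)} + 55\right) 45 = \left(5 + 55\right) 45 = 60 \cdot 45 = 2700$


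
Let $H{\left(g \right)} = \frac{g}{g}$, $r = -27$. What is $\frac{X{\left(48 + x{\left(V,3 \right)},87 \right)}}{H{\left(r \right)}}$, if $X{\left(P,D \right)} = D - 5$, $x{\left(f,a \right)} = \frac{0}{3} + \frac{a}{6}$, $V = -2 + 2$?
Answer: $82$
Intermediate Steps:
$V = 0$
$x{\left(f,a \right)} = \frac{a}{6}$ ($x{\left(f,a \right)} = 0 \cdot \frac{1}{3} + a \frac{1}{6} = 0 + \frac{a}{6} = \frac{a}{6}$)
$X{\left(P,D \right)} = -5 + D$ ($X{\left(P,D \right)} = D - 5 = -5 + D$)
$H{\left(g \right)} = 1$
$\frac{X{\left(48 + x{\left(V,3 \right)},87 \right)}}{H{\left(r \right)}} = \frac{-5 + 87}{1} = 82 \cdot 1 = 82$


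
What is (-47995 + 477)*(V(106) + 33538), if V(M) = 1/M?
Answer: -84463934011/53 ≈ -1.5937e+9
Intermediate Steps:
(-47995 + 477)*(V(106) + 33538) = (-47995 + 477)*(1/106 + 33538) = -47518*(1/106 + 33538) = -47518*3555029/106 = -84463934011/53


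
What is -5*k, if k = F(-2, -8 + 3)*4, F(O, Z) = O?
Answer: 40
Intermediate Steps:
k = -8 (k = -2*4 = -8)
-5*k = -5*(-8) = 40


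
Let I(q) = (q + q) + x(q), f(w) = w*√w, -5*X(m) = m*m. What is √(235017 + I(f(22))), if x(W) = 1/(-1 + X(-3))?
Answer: √(46063262 + 8624*√22)/14 ≈ 485.00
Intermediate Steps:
X(m) = -m²/5 (X(m) = -m*m/5 = -m²/5)
x(W) = -5/14 (x(W) = 1/(-1 - ⅕*(-3)²) = 1/(-1 - ⅕*9) = 1/(-1 - 9/5) = 1/(-14/5) = -5/14)
f(w) = w^(3/2)
I(q) = -5/14 + 2*q (I(q) = (q + q) - 5/14 = 2*q - 5/14 = -5/14 + 2*q)
√(235017 + I(f(22))) = √(235017 + (-5/14 + 2*22^(3/2))) = √(235017 + (-5/14 + 2*(22*√22))) = √(235017 + (-5/14 + 44*√22)) = √(3290233/14 + 44*√22)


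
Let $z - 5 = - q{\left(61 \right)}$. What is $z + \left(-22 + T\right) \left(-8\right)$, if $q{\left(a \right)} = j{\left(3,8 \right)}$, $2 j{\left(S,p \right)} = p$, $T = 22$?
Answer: $1$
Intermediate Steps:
$j{\left(S,p \right)} = \frac{p}{2}$
$q{\left(a \right)} = 4$ ($q{\left(a \right)} = \frac{1}{2} \cdot 8 = 4$)
$z = 1$ ($z = 5 - 4 = 1$)
$z + \left(-22 + T\right) \left(-8\right) = 1 + \left(-22 + 22\right) \left(-8\right) = 1 + 0 \left(-8\right) = 1 + 0 = 1$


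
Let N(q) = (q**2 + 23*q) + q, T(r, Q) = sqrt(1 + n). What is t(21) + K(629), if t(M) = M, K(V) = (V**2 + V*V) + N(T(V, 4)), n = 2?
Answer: 791306 + 24*sqrt(3) ≈ 7.9135e+5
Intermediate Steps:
T(r, Q) = sqrt(3) (T(r, Q) = sqrt(1 + 2) = sqrt(3))
N(q) = q**2 + 24*q
K(V) = 2*V**2 + sqrt(3)*(24 + sqrt(3)) (K(V) = (V**2 + V*V) + sqrt(3)*(24 + sqrt(3)) = (V**2 + V**2) + sqrt(3)*(24 + sqrt(3)) = 2*V**2 + sqrt(3)*(24 + sqrt(3)))
t(21) + K(629) = 21 + (3 + 2*629**2 + 24*sqrt(3)) = 21 + (3 + 2*395641 + 24*sqrt(3)) = 21 + (3 + 791282 + 24*sqrt(3)) = 21 + (791285 + 24*sqrt(3)) = 791306 + 24*sqrt(3)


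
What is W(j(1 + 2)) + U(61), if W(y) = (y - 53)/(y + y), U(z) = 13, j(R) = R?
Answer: 14/3 ≈ 4.6667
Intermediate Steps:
W(y) = (-53 + y)/(2*y) (W(y) = (-53 + y)/((2*y)) = (-53 + y)*(1/(2*y)) = (-53 + y)/(2*y))
W(j(1 + 2)) + U(61) = (-53 + (1 + 2))/(2*(1 + 2)) + 13 = (1/2)*(-53 + 3)/3 + 13 = (1/2)*(1/3)*(-50) + 13 = -25/3 + 13 = 14/3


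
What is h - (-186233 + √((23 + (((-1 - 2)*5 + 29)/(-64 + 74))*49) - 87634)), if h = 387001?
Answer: 573234 - 4*I*√136785/5 ≈ 5.7323e+5 - 295.88*I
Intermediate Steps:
h - (-186233 + √((23 + (((-1 - 2)*5 + 29)/(-64 + 74))*49) - 87634)) = 387001 - (-186233 + √((23 + (((-1 - 2)*5 + 29)/(-64 + 74))*49) - 87634)) = 387001 - (-186233 + √((23 + ((-3*5 + 29)/10)*49) - 87634)) = 387001 - (-186233 + √((23 + ((-15 + 29)*(⅒))*49) - 87634)) = 387001 - (-186233 + √((23 + (14*(⅒))*49) - 87634)) = 387001 - (-186233 + √((23 + (7/5)*49) - 87634)) = 387001 - (-186233 + √((23 + 343/5) - 87634)) = 387001 - (-186233 + √(458/5 - 87634)) = 387001 - (-186233 + √(-437712/5)) = 387001 - (-186233 + 4*I*√136785/5) = 387001 + (186233 - 4*I*√136785/5) = 573234 - 4*I*√136785/5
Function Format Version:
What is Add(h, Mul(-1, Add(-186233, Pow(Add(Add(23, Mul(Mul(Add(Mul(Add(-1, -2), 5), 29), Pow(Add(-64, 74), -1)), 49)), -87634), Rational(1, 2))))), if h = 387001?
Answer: Add(573234, Mul(Rational(-4, 5), I, Pow(136785, Rational(1, 2)))) ≈ Add(5.7323e+5, Mul(-295.88, I))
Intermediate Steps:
Add(h, Mul(-1, Add(-186233, Pow(Add(Add(23, Mul(Mul(Add(Mul(Add(-1, -2), 5), 29), Pow(Add(-64, 74), -1)), 49)), -87634), Rational(1, 2))))) = Add(387001, Mul(-1, Add(-186233, Pow(Add(Add(23, Mul(Mul(Add(Mul(Add(-1, -2), 5), 29), Pow(Add(-64, 74), -1)), 49)), -87634), Rational(1, 2))))) = Add(387001, Mul(-1, Add(-186233, Pow(Add(Add(23, Mul(Mul(Add(Mul(-3, 5), 29), Pow(10, -1)), 49)), -87634), Rational(1, 2))))) = Add(387001, Mul(-1, Add(-186233, Pow(Add(Add(23, Mul(Mul(Add(-15, 29), Rational(1, 10)), 49)), -87634), Rational(1, 2))))) = Add(387001, Mul(-1, Add(-186233, Pow(Add(Add(23, Mul(Mul(14, Rational(1, 10)), 49)), -87634), Rational(1, 2))))) = Add(387001, Mul(-1, Add(-186233, Pow(Add(Add(23, Mul(Rational(7, 5), 49)), -87634), Rational(1, 2))))) = Add(387001, Mul(-1, Add(-186233, Pow(Add(Add(23, Rational(343, 5)), -87634), Rational(1, 2))))) = Add(387001, Mul(-1, Add(-186233, Pow(Add(Rational(458, 5), -87634), Rational(1, 2))))) = Add(387001, Mul(-1, Add(-186233, Pow(Rational(-437712, 5), Rational(1, 2))))) = Add(387001, Mul(-1, Add(-186233, Mul(Rational(4, 5), I, Pow(136785, Rational(1, 2)))))) = Add(387001, Add(186233, Mul(Rational(-4, 5), I, Pow(136785, Rational(1, 2))))) = Add(573234, Mul(Rational(-4, 5), I, Pow(136785, Rational(1, 2))))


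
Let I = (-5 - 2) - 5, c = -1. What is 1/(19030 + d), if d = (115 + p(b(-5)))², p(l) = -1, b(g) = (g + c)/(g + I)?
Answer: 1/32026 ≈ 3.1225e-5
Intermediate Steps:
I = -12 (I = -7 - 5 = -12)
b(g) = (-1 + g)/(-12 + g) (b(g) = (g - 1)/(g - 12) = (-1 + g)/(-12 + g))
d = 12996 (d = (115 - 1)² = 114² = 12996)
1/(19030 + d) = 1/(19030 + 12996) = 1/32026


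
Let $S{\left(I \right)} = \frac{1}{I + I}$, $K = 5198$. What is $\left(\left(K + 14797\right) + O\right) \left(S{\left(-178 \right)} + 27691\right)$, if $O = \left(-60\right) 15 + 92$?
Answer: $\frac{189145350065}{356} \approx 5.3131 \cdot 10^{8}$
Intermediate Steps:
$O = -808$ ($O = -900 + 92 = -808$)
$S{\left(I \right)} = \frac{1}{2 I}$
$\left(\left(K + 14797\right) + O\right) \left(S{\left(-178 \right)} + 27691\right) = \left(\left(5198 + 14797\right) - 808\right) \left(\frac{1}{2 \left(-178\right)} + 27691\right) = \left(19995 - 808\right) \left(\frac{1}{2} \left(- \frac{1}{178}\right) + 27691\right) = 19187 \left(- \frac{1}{356} + 27691\right) = 19187 \cdot \frac{9857995}{356} = \frac{189145350065}{356}$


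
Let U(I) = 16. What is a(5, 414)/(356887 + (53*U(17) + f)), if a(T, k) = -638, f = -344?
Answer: -638/357391 ≈ -0.0017852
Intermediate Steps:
a(5, 414)/(356887 + (53*U(17) + f)) = -638/(356887 + (53*16 - 344)) = -638/(356887 + (848 - 344)) = -638/(356887 + 504) = -638/357391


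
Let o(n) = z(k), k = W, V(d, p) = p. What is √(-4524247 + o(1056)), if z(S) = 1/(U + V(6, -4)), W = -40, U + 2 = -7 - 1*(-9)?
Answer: I*√18096989/2 ≈ 2127.0*I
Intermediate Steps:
U = 0 (U = -2 + (-7 - 1*(-9)) = -2 + (-7 + 9) = -2 + 2 = 0)
k = -40
z(S) = -¼ (z(S) = 1/(0 - 4) = 1/(-4) = -¼)
o(n) = -¼
√(-4524247 + o(1056)) = √(-4524247 - ¼) = √(-18096989/4) = I*√18096989/2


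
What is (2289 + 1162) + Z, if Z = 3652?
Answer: 7103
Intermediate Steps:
(2289 + 1162) + Z = (2289 + 1162) + 3652 = 3451 + 3652 = 7103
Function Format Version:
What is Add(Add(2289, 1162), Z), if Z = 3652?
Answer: 7103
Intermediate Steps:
Add(Add(2289, 1162), Z) = Add(Add(2289, 1162), 3652) = Add(3451, 3652) = 7103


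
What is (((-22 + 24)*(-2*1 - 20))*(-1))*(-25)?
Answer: -1100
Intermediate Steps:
(((-22 + 24)*(-2*1 - 20))*(-1))*(-25) = ((2*(-2 - 20))*(-1))*(-25) = ((2*(-22))*(-1))*(-25) = -44*(-1)*(-25) = 44*(-25) = -1100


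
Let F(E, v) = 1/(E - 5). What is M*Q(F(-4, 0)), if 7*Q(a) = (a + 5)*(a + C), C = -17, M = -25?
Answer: 24200/81 ≈ 298.77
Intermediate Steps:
F(E, v) = 1/(-5 + E)
Q(a) = (-17 + a)*(5 + a)/7 (Q(a) = ((a + 5)*(a - 17))/7 = ((5 + a)*(-17 + a))/7 = ((-17 + a)*(5 + a))/7 = (-17 + a)*(5 + a)/7)
M*Q(F(-4, 0)) = -25*(-85/7 - 12/(7*(-5 - 4)) + (1/(-5 - 4))²/7) = -25*(-85/7 - 12/7/(-9) + (1/(-9))²/7) = -25*(-85/7 - 12/7*(-⅑) + (-⅑)²/7) = -25*(-85/7 + 4/21 + (⅐)*(1/81)) = -25*(-85/7 + 4/21 + 1/567) = -25*(-968/81) = 24200/81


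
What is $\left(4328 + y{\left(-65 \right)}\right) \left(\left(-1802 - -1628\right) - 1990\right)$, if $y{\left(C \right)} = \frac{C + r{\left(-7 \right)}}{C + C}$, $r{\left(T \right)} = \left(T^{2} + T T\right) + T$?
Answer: $- \frac{46826796}{5} \approx -9.3654 \cdot 10^{6}$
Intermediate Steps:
$r{\left(T \right)} = T + 2 T^{2}$ ($r{\left(T \right)} = \left(T^{2} + T^{2}\right) + T = 2 T^{2} + T = T + 2 T^{2}$)
$y{\left(C \right)} = \frac{91 + C}{2 C}$ ($y{\left(C \right)} = \frac{C - 7 \left(1 + 2 \left(-7\right)\right)}{C + C} = \frac{C - 7 \left(1 - 14\right)}{2 C} = \left(C - -91\right) \frac{1}{2 C} = \left(C + 91\right) \frac{1}{2 C} = \left(91 + C\right) \frac{1}{2 C} = \frac{91 + C}{2 C}$)
$\left(4328 + y{\left(-65 \right)}\right) \left(\left(-1802 - -1628\right) - 1990\right) = \left(4328 + \frac{91 - 65}{2 \left(-65\right)}\right) \left(\left(-1802 - -1628\right) - 1990\right) = \left(4328 + \frac{1}{2} \left(- \frac{1}{65}\right) 26\right) \left(\left(-1802 + 1628\right) - 1990\right) = \left(4328 - \frac{1}{5}\right) \left(-174 - 1990\right) = \frac{21639}{5} \left(-2164\right) = - \frac{46826796}{5}$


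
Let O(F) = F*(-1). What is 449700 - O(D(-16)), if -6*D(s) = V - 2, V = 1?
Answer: 2698201/6 ≈ 4.4970e+5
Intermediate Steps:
D(s) = ⅙ (D(s) = -(1 - 2)/6 = -⅙*(-1) = ⅙)
O(F) = -F
449700 - O(D(-16)) = 449700 - (-1)/6 = 449700 - 1*(-⅙) = 449700 + ⅙ = 2698201/6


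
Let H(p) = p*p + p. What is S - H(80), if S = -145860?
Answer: -152340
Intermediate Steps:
H(p) = p + p**2 (H(p) = p**2 + p = p + p**2)
S - H(80) = -145860 - 80*(1 + 80) = -145860 - 80*81 = -145860 - 1*6480 = -145860 - 6480 = -152340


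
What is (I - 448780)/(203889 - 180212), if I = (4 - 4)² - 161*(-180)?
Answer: -419800/23677 ≈ -17.730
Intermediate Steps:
I = 28980 (I = 0² + 28980 = 0 + 28980 = 28980)
(I - 448780)/(203889 - 180212) = (28980 - 448780)/(203889 - 180212) = -419800/23677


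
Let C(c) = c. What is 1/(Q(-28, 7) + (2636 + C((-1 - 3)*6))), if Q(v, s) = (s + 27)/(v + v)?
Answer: 28/73119 ≈ 0.00038294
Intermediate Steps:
Q(v, s) = (27 + s)/(2*v) (Q(v, s) = (27 + s)/((2*v)) = (27 + s)*(1/(2*v)) = (27 + s)/(2*v))
1/(Q(-28, 7) + (2636 + C((-1 - 3)*6))) = 1/((½)*(27 + 7)/(-28) + (2636 + (-1 - 3)*6)) = 1/((½)*(-1/28)*34 + (2636 - 4*6)) = 1/(-17/28 + (2636 - 24)) = 1/(-17/28 + 2612) = 1/(73119/28) = 28/73119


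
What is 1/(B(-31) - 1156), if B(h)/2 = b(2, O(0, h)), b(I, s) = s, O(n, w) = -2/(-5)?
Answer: -5/5776 ≈ -0.00086565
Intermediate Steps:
O(n, w) = ⅖ (O(n, w) = -2*(-⅕) = ⅖)
B(h) = ⅘ (B(h) = 2*(⅖) = ⅘)
1/(B(-31) - 1156) = 1/(⅘ - 1156) = 1/(-5776/5) = -5/5776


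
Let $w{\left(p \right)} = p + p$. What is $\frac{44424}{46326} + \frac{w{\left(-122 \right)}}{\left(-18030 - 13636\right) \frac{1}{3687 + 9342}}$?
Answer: $\frac{12390050430}{122246593} \approx 101.35$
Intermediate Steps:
$w{\left(p \right)} = 2 p$
$\frac{44424}{46326} + \frac{w{\left(-122 \right)}}{\left(-18030 - 13636\right) \frac{1}{3687 + 9342}} = \frac{44424}{46326} + \frac{2 \left(-122\right)}{\left(-18030 - 13636\right) \frac{1}{3687 + 9342}} = 44424 \cdot \frac{1}{46326} - \frac{244}{\left(-31666\right) \frac{1}{13029}} = \frac{7404}{7721} - \frac{244}{\left(-31666\right) \frac{1}{13029}} = \frac{7404}{7721} - \frac{244}{- \frac{31666}{13029}} = \frac{7404}{7721} - - \frac{1589538}{15833} = \frac{7404}{7721} + \frac{1589538}{15833} = \frac{12390050430}{122246593}$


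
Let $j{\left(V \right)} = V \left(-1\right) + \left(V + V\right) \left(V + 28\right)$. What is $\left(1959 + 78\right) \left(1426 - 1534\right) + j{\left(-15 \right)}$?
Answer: $-220371$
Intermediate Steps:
$j{\left(V \right)} = - V + 2 V \left(28 + V\right)$
$\left(1959 + 78\right) \left(1426 - 1534\right) + j{\left(-15 \right)} = \left(1959 + 78\right) \left(1426 - 1534\right) - 15 \left(55 + 2 \left(-15\right)\right) = 2037 \left(-108\right) - 15 \left(55 - 30\right) = -219996 - 375 = -220371$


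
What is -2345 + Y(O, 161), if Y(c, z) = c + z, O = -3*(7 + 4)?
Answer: -2217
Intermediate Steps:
O = -33 (O = -3*11 = -33)
-2345 + Y(O, 161) = -2345 + (-33 + 161) = -2345 + 128 = -2217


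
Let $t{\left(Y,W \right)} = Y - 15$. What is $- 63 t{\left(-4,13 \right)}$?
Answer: $1197$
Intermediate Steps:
$t{\left(Y,W \right)} = -15 + Y$
$- 63 t{\left(-4,13 \right)} = - 63 \left(-15 - 4\right) = \left(-63\right) \left(-19\right) = 1197$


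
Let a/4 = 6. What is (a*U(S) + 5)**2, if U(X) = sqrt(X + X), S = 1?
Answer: 1177 + 240*sqrt(2) ≈ 1516.4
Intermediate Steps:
a = 24 (a = 4*6 = 24)
U(X) = sqrt(2)*sqrt(X) (U(X) = sqrt(2*X) = sqrt(2)*sqrt(X))
(a*U(S) + 5)**2 = (24*(sqrt(2)*sqrt(1)) + 5)**2 = (24*(sqrt(2)*1) + 5)**2 = (24*sqrt(2) + 5)**2 = (5 + 24*sqrt(2))**2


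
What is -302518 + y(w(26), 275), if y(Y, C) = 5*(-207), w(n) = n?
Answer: -303553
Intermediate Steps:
y(Y, C) = -1035
-302518 + y(w(26), 275) = -302518 - 1035 = -303553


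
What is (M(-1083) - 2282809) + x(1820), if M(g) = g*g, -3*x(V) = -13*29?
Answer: -3329383/3 ≈ -1.1098e+6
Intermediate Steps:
x(V) = 377/3 (x(V) = -(-13)*29/3 = -⅓*(-377) = 377/3)
M(g) = g²
(M(-1083) - 2282809) + x(1820) = ((-1083)² - 2282809) + 377/3 = (1172889 - 2282809) + 377/3 = -1109920 + 377/3 = -3329383/3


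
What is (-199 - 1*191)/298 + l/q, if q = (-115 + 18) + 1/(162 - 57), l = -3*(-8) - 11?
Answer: -2189265/1517416 ≈ -1.4428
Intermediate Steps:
l = 13 (l = 24 - 11 = 13)
q = -10184/105 (q = -97 + 1/105 = -10184/105 ≈ -96.990)
(-199 - 1*191)/298 + l/q = (-199 - 1*191)/298 + 13/(-10184/105) = (-199 - 191)*(1/298) + 13*(-105/10184) = -390*1/298 - 1365/10184 = -195/149 - 1365/10184 = -2189265/1517416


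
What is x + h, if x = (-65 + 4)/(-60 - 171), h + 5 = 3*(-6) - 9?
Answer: -7331/231 ≈ -31.736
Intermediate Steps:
h = -32 (h = -5 + (3*(-6) - 9) = -5 + (-18 - 9) = -5 - 27 = -32)
x = 61/231 (x = -61/(-231) = -61*(-1/231) = 61/231 ≈ 0.26407)
x + h = 61/231 - 32 = -7331/231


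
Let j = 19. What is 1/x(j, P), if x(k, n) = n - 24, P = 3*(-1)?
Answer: -1/27 ≈ -0.037037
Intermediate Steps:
P = -3
x(k, n) = -24 + n
1/x(j, P) = 1/(-24 - 3) = 1/(-27) = -1/27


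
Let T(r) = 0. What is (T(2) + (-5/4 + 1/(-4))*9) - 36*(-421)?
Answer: 30285/2 ≈ 15143.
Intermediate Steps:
(T(2) + (-5/4 + 1/(-4))*9) - 36*(-421) = (0 + (-5/4 + 1/(-4))*9) - 36*(-421) = (0 + (-5*¼ + 1*(-¼))*9) + 15156 = (0 + (-5/4 - ¼)*9) + 15156 = (0 - 3/2*9) + 15156 = (0 - 27/2) + 15156 = -27/2 + 15156 = 30285/2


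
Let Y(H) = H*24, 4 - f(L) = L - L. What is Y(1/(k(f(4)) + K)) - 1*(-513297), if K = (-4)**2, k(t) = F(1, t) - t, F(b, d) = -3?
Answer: 1539899/3 ≈ 5.1330e+5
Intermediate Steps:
f(L) = 4 (f(L) = 4 - (L - L) = 4 - 1*0 = 4 + 0 = 4)
k(t) = -3 - t
K = 16
Y(H) = 24*H
Y(1/(k(f(4)) + K)) - 1*(-513297) = 24/((-3 - 1*4) + 16) - 1*(-513297) = 24/((-3 - 4) + 16) + 513297 = 24/(-7 + 16) + 513297 = 24/9 + 513297 = 24*(1/9) + 513297 = 8/3 + 513297 = 1539899/3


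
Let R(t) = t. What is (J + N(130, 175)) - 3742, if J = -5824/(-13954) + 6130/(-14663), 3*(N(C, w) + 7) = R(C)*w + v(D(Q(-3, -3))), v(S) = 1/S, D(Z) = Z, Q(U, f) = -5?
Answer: 5883896879704/1534556265 ≈ 3834.3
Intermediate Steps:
v(S) = 1/S
N(C, w) = -106/15 + C*w/3 (N(C, w) = -7 + (C*w + 1/(-5))/3 = -7 + (C*w - ⅕)/3 = -7 + (-⅕ + C*w)/3 = -7 + (-1/15 + C*w/3) = -106/15 + C*w/3)
J = -70354/102303751 (J = -5824*(-1/13954) + 6130*(-1/14663) = 2912/6977 - 6130/14663 = -70354/102303751 ≈ -0.00068770)
(J + N(130, 175)) - 3742 = (-70354/102303751 + (-106/15 + (⅓)*130*175)) - 3742 = (-70354/102303751 + (-106/15 + 22750/3)) - 3742 = (-70354/102303751 + 113644/15) - 3742 = 11626206423334/1534556265 - 3742 = 5883896879704/1534556265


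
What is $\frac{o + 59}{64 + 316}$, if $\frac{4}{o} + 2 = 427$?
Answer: $\frac{25079}{161500} \approx 0.15529$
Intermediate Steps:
$o = \frac{4}{425}$ ($o = \frac{4}{-2 + 427} = \frac{4}{425} \approx 0.0094118$)
$\frac{o + 59}{64 + 316} = \frac{\frac{4}{425} + 59}{64 + 316} = \frac{25079}{425 \cdot 380} = \frac{25079}{425} \cdot \frac{1}{380} = \frac{25079}{161500}$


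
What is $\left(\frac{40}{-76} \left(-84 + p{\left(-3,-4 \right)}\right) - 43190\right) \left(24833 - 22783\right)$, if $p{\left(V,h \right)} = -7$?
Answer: $- \frac{1680385000}{19} \approx -8.8441 \cdot 10^{7}$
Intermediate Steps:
$\left(\frac{40}{-76} \left(-84 + p{\left(-3,-4 \right)}\right) - 43190\right) \left(24833 - 22783\right) = \left(\frac{40}{-76} \left(-84 - 7\right) - 43190\right) \left(24833 - 22783\right) = \left(40 \left(- \frac{1}{76}\right) \left(-91\right) - 43190\right) 2050 = \left(\left(- \frac{10}{19}\right) \left(-91\right) - 43190\right) 2050 = \left(\frac{910}{19} - 43190\right) 2050 = \left(- \frac{819700}{19}\right) 2050 = - \frac{1680385000}{19}$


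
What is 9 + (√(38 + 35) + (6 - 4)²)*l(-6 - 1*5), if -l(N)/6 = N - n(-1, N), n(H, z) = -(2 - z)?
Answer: -39 - 12*√73 ≈ -141.53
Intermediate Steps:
n(H, z) = -2 + z
l(N) = -12 (l(N) = -6*(N - (-2 + N)) = -6*(N + (2 - N)) = -6*2 = -12)
9 + (√(38 + 35) + (6 - 4)²)*l(-6 - 1*5) = 9 + (√(38 + 35) + (6 - 4)²)*(-12) = 9 + (√73 + 2²)*(-12) = 9 + (√73 + 4)*(-12) = 9 + (4 + √73)*(-12) = 9 + (-48 - 12*√73) = -39 - 12*√73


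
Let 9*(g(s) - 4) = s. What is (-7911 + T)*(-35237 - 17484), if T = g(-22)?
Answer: 3752944385/9 ≈ 4.1699e+8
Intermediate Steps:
g(s) = 4 + s/9
T = 14/9 (T = 4 + (⅑)*(-22) = 4 - 22/9 = 14/9 ≈ 1.5556)
(-7911 + T)*(-35237 - 17484) = (-7911 + 14/9)*(-35237 - 17484) = -71185/9*(-52721) = 3752944385/9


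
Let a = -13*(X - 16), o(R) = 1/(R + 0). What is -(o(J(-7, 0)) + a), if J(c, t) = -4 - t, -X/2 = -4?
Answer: -415/4 ≈ -103.75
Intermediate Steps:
X = 8 (X = -2*(-4) = 8)
o(R) = 1/R
a = 104 (a = -13*(8 - 16) = -13*(-8) = 104)
-(o(J(-7, 0)) + a) = -(1/(-4 - 1*0) + 104) = -(1/(-4 + 0) + 104) = -(1/(-4) + 104) = -(-1/4 + 104) = -1*415/4 = -415/4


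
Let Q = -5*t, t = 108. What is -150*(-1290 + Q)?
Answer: 274500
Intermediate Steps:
Q = -540 (Q = -5*108 = -540)
-150*(-1290 + Q) = -150*(-1290 - 540) = -150*(-1830) = 274500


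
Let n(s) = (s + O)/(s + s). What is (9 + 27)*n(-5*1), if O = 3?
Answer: 36/5 ≈ 7.2000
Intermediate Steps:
n(s) = (3 + s)/(2*s) (n(s) = (s + 3)/(s + s) = (3 + s)/((2*s)) = (3 + s)*(1/(2*s)) = (3 + s)/(2*s))
(9 + 27)*n(-5*1) = (9 + 27)*((3 - 5*1)/(2*((-5*1)))) = 36*((½)*(3 - 5)/(-5)) = 36*((½)*(-⅕)*(-2)) = 36*(⅕) = 36/5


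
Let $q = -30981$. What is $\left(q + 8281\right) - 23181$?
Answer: $-45881$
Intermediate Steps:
$\left(q + 8281\right) - 23181 = \left(-30981 + 8281\right) - 23181 = -22700 - 23181 = -45881$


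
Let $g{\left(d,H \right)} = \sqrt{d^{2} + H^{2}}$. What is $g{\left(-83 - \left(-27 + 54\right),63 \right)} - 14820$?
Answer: $-14820 + \sqrt{16069} \approx -14693.0$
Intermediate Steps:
$g{\left(d,H \right)} = \sqrt{H^{2} + d^{2}}$
$g{\left(-83 - \left(-27 + 54\right),63 \right)} - 14820 = \sqrt{63^{2} + \left(-83 - \left(-27 + 54\right)\right)^{2}} - 14820 = \sqrt{3969 + \left(-83 - 27\right)^{2}} - 14820 = \sqrt{3969 + \left(-110\right)^{2}} - 14820 = \sqrt{3969 + 12100} - 14820 = \sqrt{16069} - 14820 = -14820 + \sqrt{16069}$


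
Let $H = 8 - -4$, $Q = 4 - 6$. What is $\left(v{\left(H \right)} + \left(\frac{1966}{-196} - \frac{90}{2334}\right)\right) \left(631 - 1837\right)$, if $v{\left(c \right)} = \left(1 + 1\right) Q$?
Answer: $\frac{323416035}{19061} \approx 16967.0$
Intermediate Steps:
$Q = -2$ ($Q = 4 - 6 = -2$)
$H = 12$ ($H = 8 + 4 = 12$)
$v{\left(c \right)} = -4$ ($v{\left(c \right)} = \left(1 + 1\right) \left(-2\right) = 2 \left(-2\right) = -4$)
$\left(v{\left(H \right)} + \left(\frac{1966}{-196} - \frac{90}{2334}\right)\right) \left(631 - 1837\right) = \left(-4 + \left(\frac{1966}{-196} - \frac{90}{2334}\right)\right) \left(631 - 1837\right) = \left(-4 + \left(1966 \left(- \frac{1}{196}\right) - \frac{15}{389}\right)\right) \left(-1206\right) = \left(-4 - \frac{383857}{38122}\right) \left(-1206\right) = \left(- \frac{536345}{38122}\right) \left(-1206\right) = \frac{323416035}{19061}$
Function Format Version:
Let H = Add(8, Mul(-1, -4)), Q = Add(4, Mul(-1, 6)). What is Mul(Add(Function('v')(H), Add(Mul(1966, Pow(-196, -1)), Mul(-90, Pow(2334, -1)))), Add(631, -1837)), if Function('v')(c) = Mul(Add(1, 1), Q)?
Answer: Rational(323416035, 19061) ≈ 16967.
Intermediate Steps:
Q = -2 (Q = Add(4, -6) = -2)
H = 12 (H = Add(8, 4) = 12)
Function('v')(c) = -4 (Function('v')(c) = Mul(Add(1, 1), -2) = Mul(2, -2) = -4)
Mul(Add(Function('v')(H), Add(Mul(1966, Pow(-196, -1)), Mul(-90, Pow(2334, -1)))), Add(631, -1837)) = Mul(Add(-4, Add(Mul(1966, Pow(-196, -1)), Mul(-90, Pow(2334, -1)))), Add(631, -1837)) = Mul(Add(-4, Add(Mul(1966, Rational(-1, 196)), Mul(-90, Rational(1, 2334)))), -1206) = Mul(Add(-4, Add(Rational(-983, 98), Rational(-15, 389))), -1206) = Mul(Add(-4, Rational(-383857, 38122)), -1206) = Mul(Rational(-536345, 38122), -1206) = Rational(323416035, 19061)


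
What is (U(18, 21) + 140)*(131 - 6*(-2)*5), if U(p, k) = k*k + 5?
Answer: 111926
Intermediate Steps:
U(p, k) = 5 + k² (U(p, k) = k² + 5 = 5 + k²)
(U(18, 21) + 140)*(131 - 6*(-2)*5) = ((5 + 21²) + 140)*(131 - 6*(-2)*5) = ((5 + 441) + 140)*(131 + 12*5) = (446 + 140)*(131 + 60) = 586*191 = 111926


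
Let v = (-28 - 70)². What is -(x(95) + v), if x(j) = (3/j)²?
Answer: -86676109/9025 ≈ -9604.0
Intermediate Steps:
v = 9604 (v = (-98)² = 9604)
x(j) = 9/j²
-(x(95) + v) = -(9/95² + 9604) = -(9*(1/9025) + 9604) = -(9/9025 + 9604) = -1*86676109/9025 = -86676109/9025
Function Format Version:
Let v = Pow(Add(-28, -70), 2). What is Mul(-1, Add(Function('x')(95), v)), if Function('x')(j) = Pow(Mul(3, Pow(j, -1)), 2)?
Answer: Rational(-86676109, 9025) ≈ -9604.0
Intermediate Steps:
v = 9604 (v = Pow(-98, 2) = 9604)
Function('x')(j) = Mul(9, Pow(j, -2))
Mul(-1, Add(Function('x')(95), v)) = Mul(-1, Add(Mul(9, Pow(95, -2)), 9604)) = Mul(-1, Add(Mul(9, Rational(1, 9025)), 9604)) = Mul(-1, Add(Rational(9, 9025), 9604)) = Mul(-1, Rational(86676109, 9025)) = Rational(-86676109, 9025)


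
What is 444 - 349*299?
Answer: -103907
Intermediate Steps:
444 - 349*299 = 444 - 104351 = -103907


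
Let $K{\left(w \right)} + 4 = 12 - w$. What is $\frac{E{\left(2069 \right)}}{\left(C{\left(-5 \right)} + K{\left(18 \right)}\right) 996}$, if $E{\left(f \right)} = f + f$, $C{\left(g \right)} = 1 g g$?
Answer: $\frac{2069}{7470} \approx 0.27697$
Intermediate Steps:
$K{\left(w \right)} = 8 - w$ ($K{\left(w \right)} = -4 - \left(-12 + w\right) = 8 - w$)
$C{\left(g \right)} = g^{2}$ ($C{\left(g \right)} = g g = g^{2}$)
$E{\left(f \right)} = 2 f$
$\frac{E{\left(2069 \right)}}{\left(C{\left(-5 \right)} + K{\left(18 \right)}\right) 996} = \frac{2 \cdot 2069}{\left(\left(-5\right)^{2} + \left(8 - 18\right)\right) 996} = \frac{4138}{\left(25 + \left(8 - 18\right)\right) 996} = \frac{4138}{\left(25 - 10\right) 996} = \frac{4138}{15 \cdot 996} = \frac{4138}{14940} = 4138 \cdot \frac{1}{14940} = \frac{2069}{7470}$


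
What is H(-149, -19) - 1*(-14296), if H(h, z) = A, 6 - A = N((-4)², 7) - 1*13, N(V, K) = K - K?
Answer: 14315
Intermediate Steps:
N(V, K) = 0
A = 19 (A = 6 - (0 - 1*13) = 6 - (0 - 13) = 6 - 1*(-13) = 6 + 13 = 19)
H(h, z) = 19
H(-149, -19) - 1*(-14296) = 19 - 1*(-14296) = 19 + 14296 = 14315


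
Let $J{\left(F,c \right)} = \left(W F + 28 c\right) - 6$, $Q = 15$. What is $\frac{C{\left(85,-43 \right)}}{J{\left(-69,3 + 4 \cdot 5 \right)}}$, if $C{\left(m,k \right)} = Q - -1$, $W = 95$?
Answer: $- \frac{16}{5917} \approx -0.0027041$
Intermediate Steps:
$C{\left(m,k \right)} = 16$ ($C{\left(m,k \right)} = 15 - -1 = 15 + 1 = 16$)
$J{\left(F,c \right)} = -6 + 28 c + 95 F$ ($J{\left(F,c \right)} = \left(95 F + 28 c\right) - 6 = \left(28 c + 95 F\right) - 6 = -6 + 28 c + 95 F$)
$\frac{C{\left(85,-43 \right)}}{J{\left(-69,3 + 4 \cdot 5 \right)}} = \frac{16}{-6 + 28 \left(3 + 4 \cdot 5\right) + 95 \left(-69\right)} = \frac{16}{-6 + 28 \left(3 + 20\right) - 6555} = \frac{16}{-6 + 28 \cdot 23 - 6555} = \frac{16}{-6 + 644 - 6555} = \frac{16}{-5917} = 16 \left(- \frac{1}{5917}\right) = - \frac{16}{5917}$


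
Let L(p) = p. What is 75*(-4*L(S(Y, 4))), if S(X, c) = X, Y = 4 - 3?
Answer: -300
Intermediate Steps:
Y = 1
75*(-4*L(S(Y, 4))) = 75*(-4*1) = 75*(-4) = -300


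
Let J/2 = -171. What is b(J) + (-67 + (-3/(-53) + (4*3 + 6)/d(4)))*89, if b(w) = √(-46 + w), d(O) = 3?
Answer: -287470/53 + 2*I*√97 ≈ -5424.0 + 19.698*I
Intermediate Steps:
J = -342 (J = 2*(-171) = -342)
b(J) + (-67 + (-3/(-53) + (4*3 + 6)/d(4)))*89 = √(-46 - 342) + (-67 + (-3/(-53) + (4*3 + 6)/3))*89 = √(-388) + (-67 + (-3*(-1/53) + (12 + 6)*(⅓)))*89 = 2*I*√97 + (-67 + (3/53 + 18*(⅓)))*89 = 2*I*√97 + (-67 + (3/53 + 6))*89 = 2*I*√97 + (-67 + 321/53)*89 = 2*I*√97 - 3230/53*89 = 2*I*√97 - 287470/53 = -287470/53 + 2*I*√97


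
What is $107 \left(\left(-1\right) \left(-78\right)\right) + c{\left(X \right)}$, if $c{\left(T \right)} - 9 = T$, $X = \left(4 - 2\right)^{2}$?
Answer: $8359$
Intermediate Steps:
$X = 4$ ($X = 2^{2} = 4$)
$c{\left(T \right)} = 9 + T$
$107 \left(\left(-1\right) \left(-78\right)\right) + c{\left(X \right)} = 107 \left(\left(-1\right) \left(-78\right)\right) + \left(9 + 4\right) = 107 \cdot 78 + 13 = 8346 + 13 = 8359$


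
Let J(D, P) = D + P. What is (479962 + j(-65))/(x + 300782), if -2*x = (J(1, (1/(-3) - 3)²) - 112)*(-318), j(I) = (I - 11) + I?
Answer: 1439463/854699 ≈ 1.6842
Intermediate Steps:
j(I) = -11 + 2*I (j(I) = (-11 + I) + I = -11 + 2*I)
x = -47647/3 (x = -((1 + (1/(-3) - 3)²) - 112)*(-318)/2 = -((1 + (-⅓ - 3)²) - 112)*(-318)/2 = -((1 + (-10/3)²) - 112)*(-318)/2 = -((1 + 100/9) - 112)*(-318)/2 = -(109/9 - 112)*(-318)/2 = -(-899)*(-318)/18 = -½*95294/3 = -47647/3 ≈ -15882.)
(479962 + j(-65))/(x + 300782) = (479962 + (-11 + 2*(-65)))/(-47647/3 + 300782) = (479962 + (-11 - 130))/(854699/3) = (479962 - 141)*(3/854699) = 479821*(3/854699) = 1439463/854699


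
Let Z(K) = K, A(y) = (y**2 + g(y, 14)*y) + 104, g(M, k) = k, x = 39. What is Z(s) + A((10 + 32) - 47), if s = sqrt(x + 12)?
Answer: 59 + sqrt(51) ≈ 66.141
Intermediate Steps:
A(y) = 104 + y**2 + 14*y (A(y) = (y**2 + 14*y) + 104 = 104 + y**2 + 14*y)
s = sqrt(51) (s = sqrt(39 + 12) = sqrt(51) ≈ 7.1414)
Z(s) + A((10 + 32) - 47) = sqrt(51) + (104 + ((10 + 32) - 47)**2 + 14*((10 + 32) - 47)) = sqrt(51) + (104 + (42 - 47)**2 + 14*(42 - 47)) = sqrt(51) + (104 + (-5)**2 + 14*(-5)) = sqrt(51) + (104 + 25 - 70) = sqrt(51) + 59 = 59 + sqrt(51)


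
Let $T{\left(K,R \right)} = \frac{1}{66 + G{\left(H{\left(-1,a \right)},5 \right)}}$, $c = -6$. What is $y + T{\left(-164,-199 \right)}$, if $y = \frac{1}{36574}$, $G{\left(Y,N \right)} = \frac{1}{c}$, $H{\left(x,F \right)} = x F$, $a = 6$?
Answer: $\frac{219839}{14446730} \approx 0.015217$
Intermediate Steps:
$H{\left(x,F \right)} = F x$
$G{\left(Y,N \right)} = - \frac{1}{6}$ ($G{\left(Y,N \right)} = \frac{1}{-6} = - \frac{1}{6}$)
$T{\left(K,R \right)} = \frac{6}{395}$ ($T{\left(K,R \right)} = \frac{1}{66 - \frac{1}{6}} = \frac{1}{\frac{395}{6}} = \frac{6}{395}$)
$y = \frac{1}{36574} \approx 2.7342 \cdot 10^{-5}$
$y + T{\left(-164,-199 \right)} = \frac{1}{36574} + \frac{6}{395} = \frac{219839}{14446730}$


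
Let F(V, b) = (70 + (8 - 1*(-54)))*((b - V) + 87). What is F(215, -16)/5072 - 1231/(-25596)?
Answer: -30017821/8113932 ≈ -3.6995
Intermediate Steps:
F(V, b) = 11484 - 132*V + 132*b (F(V, b) = (70 + (8 + 54))*(87 + b - V) = (70 + 62)*(87 + b - V) = 132*(87 + b - V) = 11484 - 132*V + 132*b)
F(215, -16)/5072 - 1231/(-25596) = (11484 - 132*215 + 132*(-16))/5072 - 1231/(-25596) = (11484 - 28380 - 2112)*(1/5072) - 1231*(-1/25596) = -19008*1/5072 + 1231/25596 = -1188/317 + 1231/25596 = -30017821/8113932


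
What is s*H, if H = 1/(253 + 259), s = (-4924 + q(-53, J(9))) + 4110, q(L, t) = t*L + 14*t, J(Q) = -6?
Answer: -145/128 ≈ -1.1328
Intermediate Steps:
q(L, t) = 14*t + L*t (q(L, t) = L*t + 14*t = 14*t + L*t)
s = -580 (s = (-4924 - 6*(14 - 53)) + 4110 = (-4924 - 6*(-39)) + 4110 = (-4924 + 234) + 4110 = -4690 + 4110 = -580)
H = 1/512 ≈ 0.0019531
s*H = -580*1/512 = -145/128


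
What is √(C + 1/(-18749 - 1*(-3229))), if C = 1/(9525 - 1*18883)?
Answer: I*√56456018570/18154520 ≈ 0.013088*I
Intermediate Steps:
C = -1/9358 (C = 1/(9525 - 18883) = 1/(-9358) = -1/9358 ≈ -0.00010686)
√(C + 1/(-18749 - 1*(-3229))) = √(-1/9358 + 1/(-18749 - 1*(-3229))) = √(-1/9358 + 1/(-18749 + 3229)) = √(-1/9358 + 1/(-15520)) = √(-1/9358 - 1/15520) = √(-12439/72618080) = I*√56456018570/18154520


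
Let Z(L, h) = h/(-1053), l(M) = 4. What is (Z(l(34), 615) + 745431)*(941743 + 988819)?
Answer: 505123971774712/351 ≈ 1.4391e+12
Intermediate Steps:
Z(L, h) = -h/1053 (Z(L, h) = h*(-1/1053) = -h/1053)
(Z(l(34), 615) + 745431)*(941743 + 988819) = (-1/1053*615 + 745431)*(941743 + 988819) = (-205/351 + 745431)*1930562 = (261646076/351)*1930562 = 505123971774712/351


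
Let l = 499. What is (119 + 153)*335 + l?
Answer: 91619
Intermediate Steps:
(119 + 153)*335 + l = (119 + 153)*335 + 499 = 272*335 + 499 = 91120 + 499 = 91619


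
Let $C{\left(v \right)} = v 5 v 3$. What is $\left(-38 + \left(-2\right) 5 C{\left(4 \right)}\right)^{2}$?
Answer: $5943844$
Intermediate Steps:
$C{\left(v \right)} = 15 v^{2}$ ($C{\left(v \right)} = 5 v v 3 = 5 v^{2} \cdot 3 = 15 v^{2}$)
$\left(-38 + \left(-2\right) 5 C{\left(4 \right)}\right)^{2} = \left(-38 + \left(-2\right) 5 \cdot 15 \cdot 4^{2}\right)^{2} = \left(-38 - 10 \cdot 15 \cdot 16\right)^{2} = \left(-38 - 2400\right)^{2} = \left(-2438\right)^{2} = 5943844$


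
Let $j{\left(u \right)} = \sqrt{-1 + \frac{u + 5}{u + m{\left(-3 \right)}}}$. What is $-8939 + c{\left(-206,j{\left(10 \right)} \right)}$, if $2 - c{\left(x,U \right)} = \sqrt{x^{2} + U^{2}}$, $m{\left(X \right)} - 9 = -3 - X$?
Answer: $-8937 - \frac{2 \sqrt{3829830}}{19} \approx -9143.0$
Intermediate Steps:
$m{\left(X \right)} = 6 - X$ ($m{\left(X \right)} = 9 - \left(3 + X\right) = 6 - X$)
$j{\left(u \right)} = \sqrt{-1 + \frac{5 + u}{9 + u}}$ ($j{\left(u \right)} = \sqrt{-1 + \frac{u + 5}{u + \left(6 - -3\right)}} = \sqrt{-1 + \frac{5 + u}{u + \left(6 + 3\right)}} = \sqrt{-1 + \frac{5 + u}{u + 9}} = \sqrt{-1 + \frac{5 + u}{9 + u}}$)
$c{\left(x,U \right)} = 2 - \sqrt{U^{2} + x^{2}}$ ($c{\left(x,U \right)} = 2 - \sqrt{x^{2} + U^{2}} = 2 - \sqrt{U^{2} + x^{2}}$)
$-8939 + c{\left(-206,j{\left(10 \right)} \right)} = -8939 + \left(2 - \sqrt{\left(2 \sqrt{- \frac{1}{9 + 10}}\right)^{2} + \left(-206\right)^{2}}\right) = -8939 + \left(2 - \sqrt{\left(2 \sqrt{- \frac{1}{19}}\right)^{2} + 42436}\right) = -8939 + \left(2 - \sqrt{\left(2 \frac{i \sqrt{19}}{19}\right)^{2} + 42436}\right) = -8939 + \left(2 - \sqrt{\left(\frac{2 i \sqrt{19}}{19}\right)^{2} + 42436}\right) = -8939 + \left(2 - \sqrt{- \frac{4}{19} + 42436}\right) = -8939 + \left(2 - \sqrt{\frac{806280}{19}}\right) = -8939 + \left(2 - \frac{2 \sqrt{3829830}}{19}\right) = -8937 - \frac{2 \sqrt{3829830}}{19}$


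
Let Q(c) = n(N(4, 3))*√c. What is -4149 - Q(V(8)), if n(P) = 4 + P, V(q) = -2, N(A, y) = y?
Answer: -4149 - 7*I*√2 ≈ -4149.0 - 9.8995*I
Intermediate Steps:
Q(c) = 7*√c (Q(c) = (4 + 3)*√c = 7*√c)
-4149 - Q(V(8)) = -4149 - 7*√(-2) = -4149 - 7*I*√2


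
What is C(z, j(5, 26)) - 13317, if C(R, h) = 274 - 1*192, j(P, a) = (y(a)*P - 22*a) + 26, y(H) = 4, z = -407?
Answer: -13235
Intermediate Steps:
j(P, a) = 26 - 22*a + 4*P (j(P, a) = (4*P - 22*a) + 26 = (-22*a + 4*P) + 26 = 26 - 22*a + 4*P)
C(R, h) = 82 (C(R, h) = 274 - 192 = 82)
C(z, j(5, 26)) - 13317 = 82 - 13317 = -13235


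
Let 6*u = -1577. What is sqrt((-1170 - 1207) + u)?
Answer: I*sqrt(95034)/6 ≈ 51.379*I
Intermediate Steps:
u = -1577/6 (u = (1/6)*(-1577) = -1577/6 ≈ -262.83)
sqrt((-1170 - 1207) + u) = sqrt((-1170 - 1207) - 1577/6) = sqrt(-2377 - 1577/6) = sqrt(-15839/6) = I*sqrt(95034)/6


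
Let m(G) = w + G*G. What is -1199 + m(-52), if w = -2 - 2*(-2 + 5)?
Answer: 1497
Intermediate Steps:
w = -8 (w = -2 - 2*3 = -2 - 6 = -8)
m(G) = -8 + G² (m(G) = -8 + G*G = -8 + G²)
-1199 + m(-52) = -1199 + (-8 + (-52)²) = -1199 + (-8 + 2704) = -1199 + 2696 = 1497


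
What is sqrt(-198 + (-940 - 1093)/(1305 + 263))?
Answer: I*sqrt(624994)/56 ≈ 14.117*I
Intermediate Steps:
sqrt(-198 + (-940 - 1093)/(1305 + 263)) = sqrt(-198 - 2033/1568) = sqrt(-312497/1568) = I*sqrt(624994)/56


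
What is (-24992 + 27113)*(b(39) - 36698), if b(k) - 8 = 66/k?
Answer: -1011606708/13 ≈ -7.7816e+7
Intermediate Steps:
b(k) = 8 + 66/k
(-24992 + 27113)*(b(39) - 36698) = (-24992 + 27113)*((8 + 66/39) - 36698) = 2121*((8 + 66*(1/39)) - 36698) = 2121*((8 + 22/13) - 36698) = 2121*(126/13 - 36698) = 2121*(-476948/13) = -1011606708/13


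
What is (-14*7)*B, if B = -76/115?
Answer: 7448/115 ≈ 64.765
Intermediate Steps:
B = -76/115 (B = -76*1/115 = -76/115 ≈ -0.66087)
(-14*7)*B = -14*7*(-76/115) = -98*(-76/115) = 7448/115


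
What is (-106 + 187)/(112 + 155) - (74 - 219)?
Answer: 12932/89 ≈ 145.30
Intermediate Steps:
(-106 + 187)/(112 + 155) - (74 - 219) = 81/267 - 1*(-145) = 81*(1/267) + 145 = 27/89 + 145 = 12932/89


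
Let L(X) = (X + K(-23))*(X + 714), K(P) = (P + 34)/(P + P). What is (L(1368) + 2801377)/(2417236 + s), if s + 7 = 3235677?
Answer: 64964134/65008419 ≈ 0.99932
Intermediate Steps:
K(P) = (34 + P)/(2*P) (K(P) = (34 + P)/((2*P)) = (34 + P)*(1/(2*P)) = (34 + P)/(2*P))
s = 3235670 (s = -7 + 3235677 = 3235670)
L(X) = (714 + X)*(-11/46 + X) (L(X) = (X + (½)*(34 - 23)/(-23))*(X + 714) = (X + (½)*(-1/23)*11)*(714 + X) = (X - 11/46)*(714 + X) = (-11/46 + X)*(714 + X) = (714 + X)*(-11/46 + X))
(L(1368) + 2801377)/(2417236 + s) = ((-3927/23 + 1368² + (32833/46)*1368) + 2801377)/(2417236 + 3235670) = ((-3927/23 + 1871424 + 22457772/23) + 2801377)/5652906 = (65496597/23 + 2801377)*(1/5652906) = (129928268/23)*(1/5652906) = 64964134/65008419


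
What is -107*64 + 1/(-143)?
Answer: -979265/143 ≈ -6848.0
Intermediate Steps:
-107*64 + 1/(-143) = -6848 - 1/143 = -979265/143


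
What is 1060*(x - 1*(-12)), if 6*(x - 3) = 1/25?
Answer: 238606/15 ≈ 15907.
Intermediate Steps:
x = 451/150 (x = 3 + (⅙)/25 = 3 + (⅙)*(1/25) = 3 + 1/150 = 451/150 ≈ 3.0067)
1060*(x - 1*(-12)) = 1060*(451/150 - 1*(-12)) = 1060*(451/150 + 12) = 1060*(2251/150) = 238606/15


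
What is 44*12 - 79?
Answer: 449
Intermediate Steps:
44*12 - 79 = 528 - 79 = 449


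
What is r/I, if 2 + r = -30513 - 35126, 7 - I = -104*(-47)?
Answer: 65641/4881 ≈ 13.448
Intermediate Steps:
I = -4881 (I = 7 - (-104)*(-47) = 7 - 1*4888 = 7 - 4888 = -4881)
r = -65641 (r = -2 + (-30513 - 35126) = -2 - 65639 = -65641)
r/I = -65641/(-4881) = -65641*(-1/4881) = 65641/4881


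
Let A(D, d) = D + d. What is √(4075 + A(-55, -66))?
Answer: √3954 ≈ 62.881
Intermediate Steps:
√(4075 + A(-55, -66)) = √(4075 + (-55 - 66)) = √(4075 - 121) = √3954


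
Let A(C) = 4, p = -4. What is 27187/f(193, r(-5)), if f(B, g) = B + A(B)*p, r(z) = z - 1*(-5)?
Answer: 27187/177 ≈ 153.60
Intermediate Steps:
r(z) = 5 + z (r(z) = z + 5 = 5 + z)
f(B, g) = -16 + B (f(B, g) = B + 4*(-4) = B - 16 = -16 + B)
27187/f(193, r(-5)) = 27187/(-16 + 193) = 27187/177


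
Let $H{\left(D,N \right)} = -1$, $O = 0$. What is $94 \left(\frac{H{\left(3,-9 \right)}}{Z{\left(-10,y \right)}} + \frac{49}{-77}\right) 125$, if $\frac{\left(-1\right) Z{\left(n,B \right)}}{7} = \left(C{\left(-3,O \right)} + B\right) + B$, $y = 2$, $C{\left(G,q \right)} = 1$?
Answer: $- \frac{549900}{77} \approx -7141.6$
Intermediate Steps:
$Z{\left(n,B \right)} = -7 - 14 B$ ($Z{\left(n,B \right)} = - 7 \left(\left(1 + B\right) + B\right) = - 7 \left(1 + 2 B\right) = -7 - 14 B$)
$94 \left(\frac{H{\left(3,-9 \right)}}{Z{\left(-10,y \right)}} + \frac{49}{-77}\right) 125 = 94 \left(- \frac{1}{-7 - 28} + \frac{49}{-77}\right) 125 = 94 \left(- \frac{1}{-7 - 28} + 49 \left(- \frac{1}{77}\right)\right) 125 = 94 \left(- \frac{1}{-35} - \frac{7}{11}\right) 125 = 94 \left(\left(-1\right) \left(- \frac{1}{35}\right) - \frac{7}{11}\right) 125 = 94 \left(\frac{1}{35} - \frac{7}{11}\right) 125 = 94 \left(- \frac{234}{385}\right) 125 = \left(- \frac{21996}{385}\right) 125 = - \frac{549900}{77}$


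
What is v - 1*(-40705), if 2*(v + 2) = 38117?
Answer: 119523/2 ≈ 59762.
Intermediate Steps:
v = 38113/2 (v = -2 + (½)*38117 = -2 + 38117/2 = 38113/2 ≈ 19057.)
v - 1*(-40705) = 38113/2 - 1*(-40705) = 38113/2 + 40705 = 119523/2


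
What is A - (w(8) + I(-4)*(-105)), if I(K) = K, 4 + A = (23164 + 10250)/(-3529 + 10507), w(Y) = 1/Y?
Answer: -3901507/9304 ≈ -419.34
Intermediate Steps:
A = 917/1163 (A = -4 + (23164 + 10250)/(-3529 + 10507) = -4 + 33414/6978 = -4 + 33414*(1/6978) = -4 + 5569/1163 = 917/1163 ≈ 0.78848)
A - (w(8) + I(-4)*(-105)) = 917/1163 - (1/8 - 4*(-105)) = 917/1163 - (⅛ + 420) = 917/1163 - 1*3361/8 = 917/1163 - 3361/8 = -3901507/9304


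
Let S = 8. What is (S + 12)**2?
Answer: 400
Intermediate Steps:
(S + 12)**2 = (8 + 12)**2 = 20**2 = 400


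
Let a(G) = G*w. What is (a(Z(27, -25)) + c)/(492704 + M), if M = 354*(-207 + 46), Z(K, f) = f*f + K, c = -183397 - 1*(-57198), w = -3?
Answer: -25631/87142 ≈ -0.29413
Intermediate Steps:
c = -126199 (c = -183397 + 57198 = -126199)
Z(K, f) = K + f² (Z(K, f) = f² + K = K + f²)
a(G) = -3*G (a(G) = G*(-3) = -3*G)
M = -56994 (M = 354*(-161) = -56994)
(a(Z(27, -25)) + c)/(492704 + M) = (-3*(27 + (-25)²) - 126199)/(492704 - 56994) = (-3*(27 + 625) - 126199)/435710 = (-3*652 - 126199)*(1/435710) = (-1956 - 126199)*(1/435710) = -128155*1/435710 = -25631/87142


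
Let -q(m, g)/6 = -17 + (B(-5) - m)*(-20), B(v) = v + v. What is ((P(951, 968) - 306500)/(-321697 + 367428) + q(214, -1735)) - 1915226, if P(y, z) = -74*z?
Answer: -88810163056/45731 ≈ -1.9420e+6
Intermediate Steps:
B(v) = 2*v
q(m, g) = -1098 - 120*m (q(m, g) = -6*(-17 + (2*(-5) - m)*(-20)) = -6*(-17 + (-10 - m)*(-20)) = -6*(-17 + (200 + 20*m)) = -6*(183 + 20*m) = -1098 - 120*m)
((P(951, 968) - 306500)/(-321697 + 367428) + q(214, -1735)) - 1915226 = ((-74*968 - 306500)/(-321697 + 367428) + (-1098 - 120*214)) - 1915226 = ((-71632 - 306500)/45731 + (-1098 - 25680)) - 1915226 = (-378132*1/45731 - 26778) - 1915226 = (-378132/45731 - 26778) - 1915226 = -1224962850/45731 - 1915226 = -88810163056/45731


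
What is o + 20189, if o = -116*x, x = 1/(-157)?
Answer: 3169789/157 ≈ 20190.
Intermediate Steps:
x = -1/157 ≈ -0.0063694
o = 116/157 (o = -116*(-1/157) = 116/157 ≈ 0.73885)
o + 20189 = 116/157 + 20189 = 3169789/157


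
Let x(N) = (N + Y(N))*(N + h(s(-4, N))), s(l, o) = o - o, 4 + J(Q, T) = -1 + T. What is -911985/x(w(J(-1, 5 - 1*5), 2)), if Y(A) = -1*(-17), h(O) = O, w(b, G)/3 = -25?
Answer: -60799/290 ≈ -209.65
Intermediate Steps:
J(Q, T) = -5 + T (J(Q, T) = -4 + (-1 + T) = -5 + T)
s(l, o) = 0
w(b, G) = -75 (w(b, G) = 3*(-25) = -75)
Y(A) = 17
x(N) = N*(17 + N) (x(N) = (N + 17)*(N + 0) = (17 + N)*N = N*(17 + N))
-911985/x(w(J(-1, 5 - 1*5), 2)) = -911985*(-1/(75*(17 - 75))) = -911985/((-75*(-58))) = -911985/4350 = -911985*1/4350 = -60799/290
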